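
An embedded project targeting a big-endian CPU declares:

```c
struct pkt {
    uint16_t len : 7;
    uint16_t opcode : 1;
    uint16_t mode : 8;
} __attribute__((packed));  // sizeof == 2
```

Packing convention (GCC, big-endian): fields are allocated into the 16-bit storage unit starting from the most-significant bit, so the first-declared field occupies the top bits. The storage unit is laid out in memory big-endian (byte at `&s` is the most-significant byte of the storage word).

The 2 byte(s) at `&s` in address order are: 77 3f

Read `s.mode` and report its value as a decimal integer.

[0]=0x77 [1]=0x3f (big-endian) → word 0x773f
len:7 @ bit 9 → (0x773f>>9)&0x7f = 0x3b
opcode:1 @ bit 8 → (0x773f>>8)&0x1 = 0x1
mode:8 @ bit 0 → (0x773f>>0)&0xff = 0x3f  ←

63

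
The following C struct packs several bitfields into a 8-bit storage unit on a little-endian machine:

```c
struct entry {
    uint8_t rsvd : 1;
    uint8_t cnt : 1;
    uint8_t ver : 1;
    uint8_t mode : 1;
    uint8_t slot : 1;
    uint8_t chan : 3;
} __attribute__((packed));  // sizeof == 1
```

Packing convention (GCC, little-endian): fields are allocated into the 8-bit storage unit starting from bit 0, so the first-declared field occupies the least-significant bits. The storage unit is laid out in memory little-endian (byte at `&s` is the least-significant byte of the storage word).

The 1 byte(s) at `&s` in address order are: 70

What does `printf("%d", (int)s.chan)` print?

3

[0]=0x70 (little-endian) → word 0x70
rsvd [0+:1] = (word>>0) & 0x1 = 0
cnt [1+:1] = (word>>1) & 0x1 = 0
ver [2+:1] = (word>>2) & 0x1 = 0
mode [3+:1] = (word>>3) & 0x1 = 0
slot [4+:1] = (word>>4) & 0x1 = 1
chan [5+:3] = (word>>5) & 0x7 = 3  ←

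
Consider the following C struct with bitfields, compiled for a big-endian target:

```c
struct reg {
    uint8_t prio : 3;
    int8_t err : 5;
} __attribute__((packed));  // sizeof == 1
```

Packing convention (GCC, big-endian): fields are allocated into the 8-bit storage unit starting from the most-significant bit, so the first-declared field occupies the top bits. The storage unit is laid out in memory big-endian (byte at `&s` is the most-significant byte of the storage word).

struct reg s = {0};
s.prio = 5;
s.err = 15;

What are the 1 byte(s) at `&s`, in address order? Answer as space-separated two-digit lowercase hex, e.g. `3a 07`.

af

[5+:3] prio=5 & 0x7 = 0x5; word=0xa0
[0+:5] err=15 & 0x1f = 0xf; word=0xaf
word = 0xaf → big-endian bytes:
  [0]=0xaf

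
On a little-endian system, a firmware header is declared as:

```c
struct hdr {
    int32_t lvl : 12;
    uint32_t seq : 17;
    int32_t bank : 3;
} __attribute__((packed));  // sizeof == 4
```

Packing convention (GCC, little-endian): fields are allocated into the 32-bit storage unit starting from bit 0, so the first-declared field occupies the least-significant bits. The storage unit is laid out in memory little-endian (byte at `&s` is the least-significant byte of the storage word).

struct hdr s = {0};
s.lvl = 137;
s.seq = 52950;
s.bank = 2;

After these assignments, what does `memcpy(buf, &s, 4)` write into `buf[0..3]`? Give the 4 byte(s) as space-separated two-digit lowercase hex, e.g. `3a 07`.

89 60 ed 4c

[0+:12] lvl=137 & 0xfff = 0x89; word=0x00000089
[12+:17] seq=52950 & 0x1ffff = 0xced6; word=0x0ced6089
[29+:3] bank=2 & 0x7 = 0x2; word=0x4ced6089
word = 0x4ced6089 → little-endian bytes:
  [0]=0x89  [1]=0x60  [2]=0xed  [3]=0x4c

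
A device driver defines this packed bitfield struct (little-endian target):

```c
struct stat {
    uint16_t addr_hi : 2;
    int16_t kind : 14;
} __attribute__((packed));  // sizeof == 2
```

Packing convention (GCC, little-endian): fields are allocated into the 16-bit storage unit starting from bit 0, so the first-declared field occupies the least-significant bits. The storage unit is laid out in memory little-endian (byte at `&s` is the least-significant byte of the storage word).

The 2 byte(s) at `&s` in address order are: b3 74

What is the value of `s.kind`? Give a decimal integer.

7468

[0]=0xb3 [1]=0x74 (little-endian) → word 0x74b3
addr_hi:2 @ bit 0 → (0x74b3>>0)&0x3 = 0x3
kind:14 @ bit 2 → (0x74b3>>2)&0x3fff = 0x1d2c  ←
kind signed 14b, MSB=0: value = 7468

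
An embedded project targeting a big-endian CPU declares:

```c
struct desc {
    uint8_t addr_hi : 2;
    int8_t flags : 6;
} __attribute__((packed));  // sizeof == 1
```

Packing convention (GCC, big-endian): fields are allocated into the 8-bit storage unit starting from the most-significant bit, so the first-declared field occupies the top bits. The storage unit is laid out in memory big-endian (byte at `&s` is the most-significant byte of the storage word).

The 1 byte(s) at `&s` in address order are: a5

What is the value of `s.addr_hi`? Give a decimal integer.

2

[0]=0xa5 (big-endian) → word 0xa5
addr_hi [6+:2] = (word>>6) & 0x3 = 2  ←
flags [0+:6] = (word>>0) & 0x3f = 37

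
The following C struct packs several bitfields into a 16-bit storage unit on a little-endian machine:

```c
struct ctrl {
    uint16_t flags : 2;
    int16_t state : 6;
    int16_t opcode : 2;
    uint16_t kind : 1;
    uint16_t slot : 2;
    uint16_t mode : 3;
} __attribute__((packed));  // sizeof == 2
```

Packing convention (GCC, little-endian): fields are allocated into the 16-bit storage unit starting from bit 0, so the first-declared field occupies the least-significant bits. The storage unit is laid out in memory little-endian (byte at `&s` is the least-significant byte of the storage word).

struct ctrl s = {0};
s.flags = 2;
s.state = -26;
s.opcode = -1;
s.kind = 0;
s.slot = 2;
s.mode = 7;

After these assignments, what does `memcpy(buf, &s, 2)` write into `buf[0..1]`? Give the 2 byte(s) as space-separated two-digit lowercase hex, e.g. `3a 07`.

flags (2b) val=2 bits=0x2 at bit 0: 0x0002
state (6b) val=-26 bits=0x26 at bit 2: 0x009a
opcode (2b) val=-1 bits=0x3 at bit 8: 0x039a
kind (1b) val=0 bits=0x0 at bit 10: 0x039a
slot (2b) val=2 bits=0x2 at bit 11: 0x139a
mode (3b) val=7 bits=0x7 at bit 13: 0xf39a
word = 0xf39a → little-endian bytes:
  [0]=0x9a  [1]=0xf3

9a f3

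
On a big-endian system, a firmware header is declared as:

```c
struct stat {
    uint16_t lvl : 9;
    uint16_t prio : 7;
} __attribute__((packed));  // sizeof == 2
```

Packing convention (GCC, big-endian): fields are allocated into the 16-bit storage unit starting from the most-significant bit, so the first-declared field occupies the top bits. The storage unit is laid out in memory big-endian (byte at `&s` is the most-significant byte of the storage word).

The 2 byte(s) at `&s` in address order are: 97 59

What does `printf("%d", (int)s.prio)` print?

89

[0]=0x97 [1]=0x59 (big-endian) → word 0x9759
lvl [7+:9] = (word>>7) & 0x1ff = 302
prio [0+:7] = (word>>0) & 0x7f = 89  ←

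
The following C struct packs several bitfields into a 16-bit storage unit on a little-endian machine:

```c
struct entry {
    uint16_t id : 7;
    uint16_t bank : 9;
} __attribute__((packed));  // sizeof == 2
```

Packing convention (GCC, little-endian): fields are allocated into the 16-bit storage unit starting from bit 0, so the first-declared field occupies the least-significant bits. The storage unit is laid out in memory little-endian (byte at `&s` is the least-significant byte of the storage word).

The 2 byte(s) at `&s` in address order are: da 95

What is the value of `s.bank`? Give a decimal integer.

[0]=0xda [1]=0x95 (little-endian) → word 0x95da
id:7 @ bit 0 → (0x95da>>0)&0x7f = 0x5a
bank:9 @ bit 7 → (0x95da>>7)&0x1ff = 0x12b  ←

299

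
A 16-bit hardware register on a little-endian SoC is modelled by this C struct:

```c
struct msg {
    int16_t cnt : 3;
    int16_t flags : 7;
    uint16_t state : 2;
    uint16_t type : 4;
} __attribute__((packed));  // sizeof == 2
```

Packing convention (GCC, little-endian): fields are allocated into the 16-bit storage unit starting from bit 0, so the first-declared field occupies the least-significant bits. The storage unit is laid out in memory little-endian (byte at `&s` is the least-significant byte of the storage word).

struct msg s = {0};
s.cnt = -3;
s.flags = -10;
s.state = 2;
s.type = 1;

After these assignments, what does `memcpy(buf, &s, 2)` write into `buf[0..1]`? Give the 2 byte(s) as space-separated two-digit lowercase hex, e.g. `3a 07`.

cnt:3 = -3 → 0x5 << 0 → word 0x0005
flags:7 = -10 → 0x76 << 3 → word 0x03b5
state:2 = 2 → 0x2 << 10 → word 0x0bb5
type:4 = 1 → 0x1 << 12 → word 0x1bb5
word = 0x1bb5 → little-endian bytes:
  [0]=0xb5  [1]=0x1b

b5 1b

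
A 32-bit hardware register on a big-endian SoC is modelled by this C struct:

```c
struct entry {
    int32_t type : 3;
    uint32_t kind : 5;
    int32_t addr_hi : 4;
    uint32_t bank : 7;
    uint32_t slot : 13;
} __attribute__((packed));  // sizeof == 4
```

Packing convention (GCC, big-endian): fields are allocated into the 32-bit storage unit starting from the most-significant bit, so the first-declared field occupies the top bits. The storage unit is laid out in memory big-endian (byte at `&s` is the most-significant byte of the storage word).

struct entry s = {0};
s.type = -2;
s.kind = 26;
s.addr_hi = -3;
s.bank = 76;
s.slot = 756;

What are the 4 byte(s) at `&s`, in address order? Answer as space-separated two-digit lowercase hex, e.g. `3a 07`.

da d9 82 f4

[29+:3] type=-2 & 0x7 = 0x6; word=0xc0000000
[24+:5] kind=26 & 0x1f = 0x1a; word=0xda000000
[20+:4] addr_hi=-3 & 0xf = 0xd; word=0xdad00000
[13+:7] bank=76 & 0x7f = 0x4c; word=0xdad98000
[0+:13] slot=756 & 0x1fff = 0x2f4; word=0xdad982f4
word = 0xdad982f4 → big-endian bytes:
  [0]=0xda  [1]=0xd9  [2]=0x82  [3]=0xf4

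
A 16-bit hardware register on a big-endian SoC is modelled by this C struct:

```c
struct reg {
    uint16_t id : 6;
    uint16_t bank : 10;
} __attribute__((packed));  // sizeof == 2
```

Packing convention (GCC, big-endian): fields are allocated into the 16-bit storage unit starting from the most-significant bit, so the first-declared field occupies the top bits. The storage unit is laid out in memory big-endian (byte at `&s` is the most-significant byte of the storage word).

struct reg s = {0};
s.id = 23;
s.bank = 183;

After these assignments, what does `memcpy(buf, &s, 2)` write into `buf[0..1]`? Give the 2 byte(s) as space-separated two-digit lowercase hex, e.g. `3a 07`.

5c b7

id:6 = 23 → 0x17 << 10 → word 0x5c00
bank:10 = 183 → 0xb7 << 0 → word 0x5cb7
word = 0x5cb7 → big-endian bytes:
  [0]=0x5c  [1]=0xb7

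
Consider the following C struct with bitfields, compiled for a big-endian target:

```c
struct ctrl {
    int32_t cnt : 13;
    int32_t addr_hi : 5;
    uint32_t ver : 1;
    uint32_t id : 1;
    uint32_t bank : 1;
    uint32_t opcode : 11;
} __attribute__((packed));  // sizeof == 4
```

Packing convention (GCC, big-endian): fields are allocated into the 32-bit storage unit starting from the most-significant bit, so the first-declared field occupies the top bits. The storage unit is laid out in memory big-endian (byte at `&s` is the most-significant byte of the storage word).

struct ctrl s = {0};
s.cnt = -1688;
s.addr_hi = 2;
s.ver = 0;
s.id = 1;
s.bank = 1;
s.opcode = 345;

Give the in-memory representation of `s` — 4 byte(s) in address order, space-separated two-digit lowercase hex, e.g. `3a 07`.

[19+:13] cnt=-1688 & 0x1fff = 0x1968; word=0xcb400000
[14+:5] addr_hi=2 & 0x1f = 0x2; word=0xcb408000
[13+:1] ver=0 & 0x1 = 0x0; word=0xcb408000
[12+:1] id=1 & 0x1 = 0x1; word=0xcb409000
[11+:1] bank=1 & 0x1 = 0x1; word=0xcb409800
[0+:11] opcode=345 & 0x7ff = 0x159; word=0xcb409959
word = 0xcb409959 → big-endian bytes:
  [0]=0xcb  [1]=0x40  [2]=0x99  [3]=0x59

cb 40 99 59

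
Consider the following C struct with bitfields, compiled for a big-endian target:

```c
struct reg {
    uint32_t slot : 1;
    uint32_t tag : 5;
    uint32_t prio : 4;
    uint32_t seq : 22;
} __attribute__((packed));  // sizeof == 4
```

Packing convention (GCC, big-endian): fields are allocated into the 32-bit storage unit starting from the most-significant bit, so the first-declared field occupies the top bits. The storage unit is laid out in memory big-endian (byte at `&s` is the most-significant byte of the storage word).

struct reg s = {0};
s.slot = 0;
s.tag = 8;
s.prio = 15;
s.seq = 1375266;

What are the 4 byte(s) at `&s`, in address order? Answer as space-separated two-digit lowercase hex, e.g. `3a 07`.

slot (1b) val=0 bits=0x0 at bit 31: 0x00000000
tag (5b) val=8 bits=0x8 at bit 26: 0x20000000
prio (4b) val=15 bits=0xf at bit 22: 0x23c00000
seq (22b) val=1375266 bits=0x14fc22 at bit 0: 0x23d4fc22
word = 0x23d4fc22 → big-endian bytes:
  [0]=0x23  [1]=0xd4  [2]=0xfc  [3]=0x22

23 d4 fc 22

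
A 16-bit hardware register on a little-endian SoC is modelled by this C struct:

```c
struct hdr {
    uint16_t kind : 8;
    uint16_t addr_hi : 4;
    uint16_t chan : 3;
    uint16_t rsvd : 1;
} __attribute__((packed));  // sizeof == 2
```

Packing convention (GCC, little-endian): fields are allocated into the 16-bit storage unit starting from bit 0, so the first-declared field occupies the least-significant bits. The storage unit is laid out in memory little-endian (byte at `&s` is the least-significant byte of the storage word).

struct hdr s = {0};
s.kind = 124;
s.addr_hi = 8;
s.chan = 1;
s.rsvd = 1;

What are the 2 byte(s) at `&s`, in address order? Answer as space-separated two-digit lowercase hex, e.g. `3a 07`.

7c 98

kind:8 = 124 → 0x7c << 0 → word 0x007c
addr_hi:4 = 8 → 0x8 << 8 → word 0x087c
chan:3 = 1 → 0x1 << 12 → word 0x187c
rsvd:1 = 1 → 0x1 << 15 → word 0x987c
word = 0x987c → little-endian bytes:
  [0]=0x7c  [1]=0x98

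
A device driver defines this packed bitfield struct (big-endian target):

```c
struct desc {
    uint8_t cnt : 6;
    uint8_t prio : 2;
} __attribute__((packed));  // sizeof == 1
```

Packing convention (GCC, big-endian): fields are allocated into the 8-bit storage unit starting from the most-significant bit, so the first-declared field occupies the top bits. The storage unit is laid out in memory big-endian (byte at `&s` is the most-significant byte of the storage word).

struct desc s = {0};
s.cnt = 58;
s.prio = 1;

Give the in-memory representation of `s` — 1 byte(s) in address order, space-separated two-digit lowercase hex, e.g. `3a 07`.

e9

cnt:6 = 58 → 0x3a << 2 → word 0xe8
prio:2 = 1 → 0x1 << 0 → word 0xe9
word = 0xe9 → big-endian bytes:
  [0]=0xe9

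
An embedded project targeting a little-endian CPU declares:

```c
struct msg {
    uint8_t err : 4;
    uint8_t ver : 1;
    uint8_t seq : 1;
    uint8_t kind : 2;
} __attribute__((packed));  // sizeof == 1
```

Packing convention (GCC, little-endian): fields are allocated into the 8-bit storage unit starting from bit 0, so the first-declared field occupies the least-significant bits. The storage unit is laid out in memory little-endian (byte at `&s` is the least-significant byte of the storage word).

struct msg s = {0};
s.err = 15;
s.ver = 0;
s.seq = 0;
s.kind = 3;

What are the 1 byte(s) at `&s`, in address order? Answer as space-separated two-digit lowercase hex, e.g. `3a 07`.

err:4 = 15 → 0xf << 0 → word 0x0f
ver:1 = 0 → 0x0 << 4 → word 0x0f
seq:1 = 0 → 0x0 << 5 → word 0x0f
kind:2 = 3 → 0x3 << 6 → word 0xcf
word = 0xcf → little-endian bytes:
  [0]=0xcf

cf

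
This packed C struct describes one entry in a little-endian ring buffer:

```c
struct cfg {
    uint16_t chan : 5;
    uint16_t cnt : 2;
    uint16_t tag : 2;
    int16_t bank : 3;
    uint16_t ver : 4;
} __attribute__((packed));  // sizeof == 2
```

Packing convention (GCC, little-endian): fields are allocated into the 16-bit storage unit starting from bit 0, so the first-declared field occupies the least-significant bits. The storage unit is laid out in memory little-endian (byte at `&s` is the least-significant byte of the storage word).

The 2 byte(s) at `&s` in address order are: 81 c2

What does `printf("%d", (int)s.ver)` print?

[0]=0x81 [1]=0xc2 (little-endian) → word 0xc281
chan:5 @ bit 0 → (0xc281>>0)&0x1f = 0x1
cnt:2 @ bit 5 → (0xc281>>5)&0x3 = 0x0
tag:2 @ bit 7 → (0xc281>>7)&0x3 = 0x1
bank:3 @ bit 9 → (0xc281>>9)&0x7 = 0x1
ver:4 @ bit 12 → (0xc281>>12)&0xf = 0xc  ←

12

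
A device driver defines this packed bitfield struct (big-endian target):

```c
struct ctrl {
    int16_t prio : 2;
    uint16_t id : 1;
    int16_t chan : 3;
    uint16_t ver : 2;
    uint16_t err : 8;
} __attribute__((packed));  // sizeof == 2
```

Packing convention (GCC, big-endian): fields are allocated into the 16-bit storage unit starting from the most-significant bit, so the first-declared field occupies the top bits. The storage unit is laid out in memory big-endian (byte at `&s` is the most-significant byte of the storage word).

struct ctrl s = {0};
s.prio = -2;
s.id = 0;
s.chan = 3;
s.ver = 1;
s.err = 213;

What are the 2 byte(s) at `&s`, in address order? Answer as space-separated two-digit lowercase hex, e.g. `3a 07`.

prio:2 = -2 → 0x2 << 14 → word 0x8000
id:1 = 0 → 0x0 << 13 → word 0x8000
chan:3 = 3 → 0x3 << 10 → word 0x8c00
ver:2 = 1 → 0x1 << 8 → word 0x8d00
err:8 = 213 → 0xd5 << 0 → word 0x8dd5
word = 0x8dd5 → big-endian bytes:
  [0]=0x8d  [1]=0xd5

8d d5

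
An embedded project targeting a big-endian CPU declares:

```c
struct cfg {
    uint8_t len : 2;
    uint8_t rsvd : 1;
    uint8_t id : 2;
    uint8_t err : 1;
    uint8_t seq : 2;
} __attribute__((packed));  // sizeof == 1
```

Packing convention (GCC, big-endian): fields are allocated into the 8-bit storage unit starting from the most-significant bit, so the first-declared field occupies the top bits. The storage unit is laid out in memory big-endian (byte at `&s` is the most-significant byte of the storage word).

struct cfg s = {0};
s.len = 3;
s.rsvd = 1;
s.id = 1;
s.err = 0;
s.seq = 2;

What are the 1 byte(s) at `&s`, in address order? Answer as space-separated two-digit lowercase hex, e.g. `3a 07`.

len (2b) val=3 bits=0x3 at bit 6: 0xc0
rsvd (1b) val=1 bits=0x1 at bit 5: 0xe0
id (2b) val=1 bits=0x1 at bit 3: 0xe8
err (1b) val=0 bits=0x0 at bit 2: 0xe8
seq (2b) val=2 bits=0x2 at bit 0: 0xea
word = 0xea → big-endian bytes:
  [0]=0xea

ea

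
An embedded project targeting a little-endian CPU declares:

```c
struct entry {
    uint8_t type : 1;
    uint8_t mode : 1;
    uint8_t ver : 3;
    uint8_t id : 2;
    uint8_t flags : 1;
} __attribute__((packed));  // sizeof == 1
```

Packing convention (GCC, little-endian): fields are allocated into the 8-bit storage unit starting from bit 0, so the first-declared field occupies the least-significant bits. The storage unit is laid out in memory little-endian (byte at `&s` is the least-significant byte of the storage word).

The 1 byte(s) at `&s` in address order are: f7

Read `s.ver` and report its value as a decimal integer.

5

[0]=0xf7 (little-endian) → word 0xf7
type:1 @ bit 0 → (0xf7>>0)&0x1 = 0x1
mode:1 @ bit 1 → (0xf7>>1)&0x1 = 0x1
ver:3 @ bit 2 → (0xf7>>2)&0x7 = 0x5  ←
id:2 @ bit 5 → (0xf7>>5)&0x3 = 0x3
flags:1 @ bit 7 → (0xf7>>7)&0x1 = 0x1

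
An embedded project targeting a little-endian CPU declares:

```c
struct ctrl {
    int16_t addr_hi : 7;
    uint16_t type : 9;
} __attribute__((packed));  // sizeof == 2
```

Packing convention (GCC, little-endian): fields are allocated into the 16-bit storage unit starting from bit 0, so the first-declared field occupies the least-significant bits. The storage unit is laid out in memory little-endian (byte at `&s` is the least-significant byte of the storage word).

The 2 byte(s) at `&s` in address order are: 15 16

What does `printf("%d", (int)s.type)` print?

44

[0]=0x15 [1]=0x16 (little-endian) → word 0x1615
addr_hi [0+:7] = (word>>0) & 0x7f = 21
type [7+:9] = (word>>7) & 0x1ff = 44  ←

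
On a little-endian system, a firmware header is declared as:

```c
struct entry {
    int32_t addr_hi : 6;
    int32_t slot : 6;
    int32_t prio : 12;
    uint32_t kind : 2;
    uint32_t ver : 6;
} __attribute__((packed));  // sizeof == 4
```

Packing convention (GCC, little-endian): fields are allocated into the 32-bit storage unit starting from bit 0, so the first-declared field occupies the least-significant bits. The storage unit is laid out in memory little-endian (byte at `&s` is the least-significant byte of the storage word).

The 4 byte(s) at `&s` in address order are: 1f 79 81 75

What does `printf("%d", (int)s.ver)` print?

29

[0]=0x1f [1]=0x79 [2]=0x81 [3]=0x75 (little-endian) → word 0x7581791f
addr_hi [0+:6] = (word>>0) & 0x3f = 31
slot [6+:6] = (word>>6) & 0x3f = 36
prio [12+:12] = (word>>12) & 0xfff = 2071
kind [24+:2] = (word>>24) & 0x3 = 1
ver [26+:6] = (word>>26) & 0x3f = 29  ←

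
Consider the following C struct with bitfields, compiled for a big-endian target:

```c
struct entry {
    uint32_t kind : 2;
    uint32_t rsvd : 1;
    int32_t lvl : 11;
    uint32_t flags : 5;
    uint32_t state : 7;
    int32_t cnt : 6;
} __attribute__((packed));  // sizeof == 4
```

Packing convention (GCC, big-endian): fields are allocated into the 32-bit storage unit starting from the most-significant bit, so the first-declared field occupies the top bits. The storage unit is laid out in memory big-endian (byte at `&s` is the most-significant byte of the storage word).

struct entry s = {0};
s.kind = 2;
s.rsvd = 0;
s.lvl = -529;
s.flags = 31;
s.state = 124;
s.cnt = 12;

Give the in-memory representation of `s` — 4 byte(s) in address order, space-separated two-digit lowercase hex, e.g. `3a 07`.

97 bf ff 0c

[30+:2] kind=2 & 0x3 = 0x2; word=0x80000000
[29+:1] rsvd=0 & 0x1 = 0x0; word=0x80000000
[18+:11] lvl=-529 & 0x7ff = 0x5ef; word=0x97bc0000
[13+:5] flags=31 & 0x1f = 0x1f; word=0x97bfe000
[6+:7] state=124 & 0x7f = 0x7c; word=0x97bfff00
[0+:6] cnt=12 & 0x3f = 0xc; word=0x97bfff0c
word = 0x97bfff0c → big-endian bytes:
  [0]=0x97  [1]=0xbf  [2]=0xff  [3]=0x0c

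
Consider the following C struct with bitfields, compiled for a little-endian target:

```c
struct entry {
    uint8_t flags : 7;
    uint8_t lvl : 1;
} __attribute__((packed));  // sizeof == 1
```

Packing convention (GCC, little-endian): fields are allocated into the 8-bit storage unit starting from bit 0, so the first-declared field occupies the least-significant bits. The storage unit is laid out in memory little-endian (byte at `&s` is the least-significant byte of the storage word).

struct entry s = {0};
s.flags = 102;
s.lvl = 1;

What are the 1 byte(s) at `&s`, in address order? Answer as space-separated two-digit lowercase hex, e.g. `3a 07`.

[0+:7] flags=102 & 0x7f = 0x66; word=0x66
[7+:1] lvl=1 & 0x1 = 0x1; word=0xe6
word = 0xe6 → little-endian bytes:
  [0]=0xe6

e6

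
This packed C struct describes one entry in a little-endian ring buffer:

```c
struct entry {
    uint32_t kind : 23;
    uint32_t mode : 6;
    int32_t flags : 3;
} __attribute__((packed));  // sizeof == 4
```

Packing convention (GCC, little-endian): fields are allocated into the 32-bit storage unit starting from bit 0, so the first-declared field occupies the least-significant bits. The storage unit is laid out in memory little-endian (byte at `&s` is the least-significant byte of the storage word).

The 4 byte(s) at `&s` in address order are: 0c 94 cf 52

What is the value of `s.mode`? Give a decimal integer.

37

[0]=0x0c [1]=0x94 [2]=0xcf [3]=0x52 (little-endian) → word 0x52cf940c
kind [0+:23] = (word>>0) & 0x7fffff = 5215244
mode [23+:6] = (word>>23) & 0x3f = 37  ←
flags [29+:3] = (word>>29) & 0x7 = 2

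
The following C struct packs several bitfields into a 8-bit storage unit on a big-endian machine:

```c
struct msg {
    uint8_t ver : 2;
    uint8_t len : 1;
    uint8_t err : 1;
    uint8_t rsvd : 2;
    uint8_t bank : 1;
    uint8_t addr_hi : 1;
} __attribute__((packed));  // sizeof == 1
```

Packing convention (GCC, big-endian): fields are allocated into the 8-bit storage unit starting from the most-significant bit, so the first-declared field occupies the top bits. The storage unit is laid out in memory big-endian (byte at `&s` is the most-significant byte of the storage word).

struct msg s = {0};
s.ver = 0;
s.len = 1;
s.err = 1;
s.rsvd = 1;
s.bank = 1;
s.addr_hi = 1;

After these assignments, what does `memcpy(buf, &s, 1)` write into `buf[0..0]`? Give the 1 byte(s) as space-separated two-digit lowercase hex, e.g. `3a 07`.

37

ver (2b) val=0 bits=0x0 at bit 6: 0x00
len (1b) val=1 bits=0x1 at bit 5: 0x20
err (1b) val=1 bits=0x1 at bit 4: 0x30
rsvd (2b) val=1 bits=0x1 at bit 2: 0x34
bank (1b) val=1 bits=0x1 at bit 1: 0x36
addr_hi (1b) val=1 bits=0x1 at bit 0: 0x37
word = 0x37 → big-endian bytes:
  [0]=0x37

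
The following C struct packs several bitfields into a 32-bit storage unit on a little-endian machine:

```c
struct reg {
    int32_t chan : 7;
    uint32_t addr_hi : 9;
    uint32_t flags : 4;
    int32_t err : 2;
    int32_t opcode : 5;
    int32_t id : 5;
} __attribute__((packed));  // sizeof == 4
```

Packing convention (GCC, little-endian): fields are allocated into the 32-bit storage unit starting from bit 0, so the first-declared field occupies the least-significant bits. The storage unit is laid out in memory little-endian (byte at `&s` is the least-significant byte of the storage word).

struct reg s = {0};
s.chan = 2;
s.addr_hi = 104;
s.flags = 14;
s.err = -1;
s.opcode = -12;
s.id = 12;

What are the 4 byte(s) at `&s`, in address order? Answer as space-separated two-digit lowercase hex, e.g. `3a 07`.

chan (7b) val=2 bits=0x2 at bit 0: 0x00000002
addr_hi (9b) val=104 bits=0x68 at bit 7: 0x00003402
flags (4b) val=14 bits=0xe at bit 16: 0x000e3402
err (2b) val=-1 bits=0x3 at bit 20: 0x003e3402
opcode (5b) val=-12 bits=0x14 at bit 22: 0x053e3402
id (5b) val=12 bits=0xc at bit 27: 0x653e3402
word = 0x653e3402 → little-endian bytes:
  [0]=0x02  [1]=0x34  [2]=0x3e  [3]=0x65

02 34 3e 65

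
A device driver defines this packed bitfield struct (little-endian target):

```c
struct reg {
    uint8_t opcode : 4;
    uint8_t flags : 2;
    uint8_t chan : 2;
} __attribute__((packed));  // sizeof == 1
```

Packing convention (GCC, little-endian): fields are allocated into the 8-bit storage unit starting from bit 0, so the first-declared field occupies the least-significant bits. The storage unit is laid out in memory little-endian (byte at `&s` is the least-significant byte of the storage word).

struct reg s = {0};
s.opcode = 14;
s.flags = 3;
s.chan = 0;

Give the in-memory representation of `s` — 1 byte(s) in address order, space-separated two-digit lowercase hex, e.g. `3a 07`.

opcode (4b) val=14 bits=0xe at bit 0: 0x0e
flags (2b) val=3 bits=0x3 at bit 4: 0x3e
chan (2b) val=0 bits=0x0 at bit 6: 0x3e
word = 0x3e → little-endian bytes:
  [0]=0x3e

3e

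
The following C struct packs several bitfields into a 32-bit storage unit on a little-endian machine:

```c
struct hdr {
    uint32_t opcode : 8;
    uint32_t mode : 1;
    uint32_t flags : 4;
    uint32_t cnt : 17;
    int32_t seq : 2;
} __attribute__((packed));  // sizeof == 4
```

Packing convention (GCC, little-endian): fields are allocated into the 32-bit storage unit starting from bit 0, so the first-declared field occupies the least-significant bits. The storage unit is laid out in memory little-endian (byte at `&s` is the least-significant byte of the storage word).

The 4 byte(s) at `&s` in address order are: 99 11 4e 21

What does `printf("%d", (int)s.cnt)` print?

68208

[0]=0x99 [1]=0x11 [2]=0x4e [3]=0x21 (little-endian) → word 0x214e1199
opcode:8 @ bit 0 → (0x214e1199>>0)&0xff = 0x99
mode:1 @ bit 8 → (0x214e1199>>8)&0x1 = 0x1
flags:4 @ bit 9 → (0x214e1199>>9)&0xf = 0x8
cnt:17 @ bit 13 → (0x214e1199>>13)&0x1ffff = 0x10a70  ←
seq:2 @ bit 30 → (0x214e1199>>30)&0x3 = 0x0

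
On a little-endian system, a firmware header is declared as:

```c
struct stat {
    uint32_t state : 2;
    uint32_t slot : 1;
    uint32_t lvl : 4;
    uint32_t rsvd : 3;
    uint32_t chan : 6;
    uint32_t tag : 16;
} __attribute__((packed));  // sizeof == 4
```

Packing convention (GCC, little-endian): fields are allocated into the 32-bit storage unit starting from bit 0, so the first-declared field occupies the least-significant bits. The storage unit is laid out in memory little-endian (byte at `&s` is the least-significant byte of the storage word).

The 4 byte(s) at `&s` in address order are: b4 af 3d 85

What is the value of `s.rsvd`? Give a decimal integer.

7

[0]=0xb4 [1]=0xaf [2]=0x3d [3]=0x85 (little-endian) → word 0x853dafb4
state [0+:2] = (word>>0) & 0x3 = 0
slot [2+:1] = (word>>2) & 0x1 = 1
lvl [3+:4] = (word>>3) & 0xf = 6
rsvd [7+:3] = (word>>7) & 0x7 = 7  ←
chan [10+:6] = (word>>10) & 0x3f = 43
tag [16+:16] = (word>>16) & 0xffff = 34109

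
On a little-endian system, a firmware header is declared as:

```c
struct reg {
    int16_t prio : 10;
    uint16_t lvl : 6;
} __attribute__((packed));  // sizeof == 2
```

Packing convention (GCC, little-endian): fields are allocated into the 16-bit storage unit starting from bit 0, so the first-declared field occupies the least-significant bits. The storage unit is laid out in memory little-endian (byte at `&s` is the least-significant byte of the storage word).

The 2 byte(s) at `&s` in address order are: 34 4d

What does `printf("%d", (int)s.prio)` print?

[0]=0x34 [1]=0x4d (little-endian) → word 0x4d34
prio [0+:10] = (word>>0) & 0x3ff = 308  ←
lvl [10+:6] = (word>>10) & 0x3f = 19
prio signed 10b, MSB=0: value = 308

308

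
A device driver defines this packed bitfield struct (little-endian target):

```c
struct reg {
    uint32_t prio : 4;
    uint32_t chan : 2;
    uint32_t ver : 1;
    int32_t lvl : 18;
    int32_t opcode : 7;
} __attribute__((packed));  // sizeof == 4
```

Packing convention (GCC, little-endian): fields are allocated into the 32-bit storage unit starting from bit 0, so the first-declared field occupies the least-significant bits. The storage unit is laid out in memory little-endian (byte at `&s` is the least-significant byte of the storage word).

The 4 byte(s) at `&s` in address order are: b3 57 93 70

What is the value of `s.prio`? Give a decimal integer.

3

[0]=0xb3 [1]=0x57 [2]=0x93 [3]=0x70 (little-endian) → word 0x709357b3
prio:4 @ bit 0 → (0x709357b3>>0)&0xf = 0x3  ←
chan:2 @ bit 4 → (0x709357b3>>4)&0x3 = 0x3
ver:1 @ bit 6 → (0x709357b3>>6)&0x1 = 0x0
lvl:18 @ bit 7 → (0x709357b3>>7)&0x3ffff = 0x126af
opcode:7 @ bit 25 → (0x709357b3>>25)&0x7f = 0x38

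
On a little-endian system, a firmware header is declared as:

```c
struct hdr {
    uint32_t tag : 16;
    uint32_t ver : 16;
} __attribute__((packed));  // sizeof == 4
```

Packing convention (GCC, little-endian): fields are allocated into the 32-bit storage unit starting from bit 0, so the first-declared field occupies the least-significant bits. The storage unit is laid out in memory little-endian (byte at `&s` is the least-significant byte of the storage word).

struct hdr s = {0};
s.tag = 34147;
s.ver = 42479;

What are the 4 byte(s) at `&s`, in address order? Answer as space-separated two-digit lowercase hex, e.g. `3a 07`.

tag:16 = 34147 → 0x8563 << 0 → word 0x00008563
ver:16 = 42479 → 0xa5ef << 16 → word 0xa5ef8563
word = 0xa5ef8563 → little-endian bytes:
  [0]=0x63  [1]=0x85  [2]=0xef  [3]=0xa5

63 85 ef a5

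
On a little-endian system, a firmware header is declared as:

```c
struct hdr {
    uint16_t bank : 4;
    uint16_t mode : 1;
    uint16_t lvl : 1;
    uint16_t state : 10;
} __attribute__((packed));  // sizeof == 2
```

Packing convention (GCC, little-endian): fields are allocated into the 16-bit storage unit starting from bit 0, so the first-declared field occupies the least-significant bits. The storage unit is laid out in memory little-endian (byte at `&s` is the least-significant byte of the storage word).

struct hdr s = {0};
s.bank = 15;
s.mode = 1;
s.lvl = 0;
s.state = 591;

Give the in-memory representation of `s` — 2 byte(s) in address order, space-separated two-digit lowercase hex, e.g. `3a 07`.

df 93

[0+:4] bank=15 & 0xf = 0xf; word=0x000f
[4+:1] mode=1 & 0x1 = 0x1; word=0x001f
[5+:1] lvl=0 & 0x1 = 0x0; word=0x001f
[6+:10] state=591 & 0x3ff = 0x24f; word=0x93df
word = 0x93df → little-endian bytes:
  [0]=0xdf  [1]=0x93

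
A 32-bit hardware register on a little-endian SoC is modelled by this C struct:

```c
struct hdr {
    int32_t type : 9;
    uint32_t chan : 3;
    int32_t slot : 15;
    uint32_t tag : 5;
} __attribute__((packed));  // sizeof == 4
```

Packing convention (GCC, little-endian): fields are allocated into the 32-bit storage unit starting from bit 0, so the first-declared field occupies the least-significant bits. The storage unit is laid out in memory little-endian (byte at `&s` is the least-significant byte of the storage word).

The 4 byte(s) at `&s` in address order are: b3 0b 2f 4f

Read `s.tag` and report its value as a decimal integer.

[0]=0xb3 [1]=0x0b [2]=0x2f [3]=0x4f (little-endian) → word 0x4f2f0bb3
type:9 @ bit 0 → (0x4f2f0bb3>>0)&0x1ff = 0x1b3
chan:3 @ bit 9 → (0x4f2f0bb3>>9)&0x7 = 0x5
slot:15 @ bit 12 → (0x4f2f0bb3>>12)&0x7fff = 0x72f0
tag:5 @ bit 27 → (0x4f2f0bb3>>27)&0x1f = 0x9  ←

9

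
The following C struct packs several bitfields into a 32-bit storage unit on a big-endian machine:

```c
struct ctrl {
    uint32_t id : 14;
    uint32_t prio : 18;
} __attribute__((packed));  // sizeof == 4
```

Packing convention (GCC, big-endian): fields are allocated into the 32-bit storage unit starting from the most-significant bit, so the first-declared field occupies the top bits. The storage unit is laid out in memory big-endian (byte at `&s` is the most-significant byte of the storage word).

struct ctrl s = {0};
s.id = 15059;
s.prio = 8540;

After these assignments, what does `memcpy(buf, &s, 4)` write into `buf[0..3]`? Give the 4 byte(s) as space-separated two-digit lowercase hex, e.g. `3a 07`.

eb 4c 21 5c

[18+:14] id=15059 & 0x3fff = 0x3ad3; word=0xeb4c0000
[0+:18] prio=8540 & 0x3ffff = 0x215c; word=0xeb4c215c
word = 0xeb4c215c → big-endian bytes:
  [0]=0xeb  [1]=0x4c  [2]=0x21  [3]=0x5c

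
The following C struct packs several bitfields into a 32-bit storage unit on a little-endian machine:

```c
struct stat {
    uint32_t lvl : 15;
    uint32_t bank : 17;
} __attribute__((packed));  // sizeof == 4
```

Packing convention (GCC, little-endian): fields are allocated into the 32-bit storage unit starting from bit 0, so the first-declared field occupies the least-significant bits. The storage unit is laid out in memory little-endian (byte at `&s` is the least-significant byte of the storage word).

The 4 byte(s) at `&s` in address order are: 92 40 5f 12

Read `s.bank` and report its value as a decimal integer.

9406

[0]=0x92 [1]=0x40 [2]=0x5f [3]=0x12 (little-endian) → word 0x125f4092
lvl:15 @ bit 0 → (0x125f4092>>0)&0x7fff = 0x4092
bank:17 @ bit 15 → (0x125f4092>>15)&0x1ffff = 0x24be  ←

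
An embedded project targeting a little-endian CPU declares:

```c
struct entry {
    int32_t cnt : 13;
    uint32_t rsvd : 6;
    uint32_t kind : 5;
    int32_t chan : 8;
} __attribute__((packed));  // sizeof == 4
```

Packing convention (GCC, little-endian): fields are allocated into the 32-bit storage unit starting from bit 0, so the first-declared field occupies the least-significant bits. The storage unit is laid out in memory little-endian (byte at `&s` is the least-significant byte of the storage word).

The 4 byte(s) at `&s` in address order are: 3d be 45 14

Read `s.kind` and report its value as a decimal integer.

8

[0]=0x3d [1]=0xbe [2]=0x45 [3]=0x14 (little-endian) → word 0x1445be3d
cnt [0+:13] = (word>>0) & 0x1fff = 7741
rsvd [13+:6] = (word>>13) & 0x3f = 45
kind [19+:5] = (word>>19) & 0x1f = 8  ←
chan [24+:8] = (word>>24) & 0xff = 20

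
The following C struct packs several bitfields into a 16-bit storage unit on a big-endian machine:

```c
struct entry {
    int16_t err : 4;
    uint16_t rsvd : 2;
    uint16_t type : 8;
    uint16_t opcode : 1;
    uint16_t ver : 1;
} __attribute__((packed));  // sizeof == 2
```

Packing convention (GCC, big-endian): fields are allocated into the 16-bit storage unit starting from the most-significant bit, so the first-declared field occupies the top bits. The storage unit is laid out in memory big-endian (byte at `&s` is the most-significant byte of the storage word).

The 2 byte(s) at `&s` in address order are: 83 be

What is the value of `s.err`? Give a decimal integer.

-8

[0]=0x83 [1]=0xbe (big-endian) → word 0x83be
err:4 @ bit 12 → (0x83be>>12)&0xf = 0x8  ←
rsvd:2 @ bit 10 → (0x83be>>10)&0x3 = 0x0
type:8 @ bit 2 → (0x83be>>2)&0xff = 0xef
opcode:1 @ bit 1 → (0x83be>>1)&0x1 = 0x1
ver:1 @ bit 0 → (0x83be>>0)&0x1 = 0x0
err signed 4b, MSB=1: 8 - 16 = -8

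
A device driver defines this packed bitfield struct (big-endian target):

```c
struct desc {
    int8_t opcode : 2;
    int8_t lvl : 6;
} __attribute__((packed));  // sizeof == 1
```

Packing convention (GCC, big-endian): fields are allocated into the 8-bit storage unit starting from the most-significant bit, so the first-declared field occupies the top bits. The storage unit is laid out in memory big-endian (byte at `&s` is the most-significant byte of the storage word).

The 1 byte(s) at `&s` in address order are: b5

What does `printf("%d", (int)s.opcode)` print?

[0]=0xb5 (big-endian) → word 0xb5
opcode:2 @ bit 6 → (0xb5>>6)&0x3 = 0x2  ←
lvl:6 @ bit 0 → (0xb5>>0)&0x3f = 0x35
opcode signed 2b, MSB=1: 2 - 4 = -2

-2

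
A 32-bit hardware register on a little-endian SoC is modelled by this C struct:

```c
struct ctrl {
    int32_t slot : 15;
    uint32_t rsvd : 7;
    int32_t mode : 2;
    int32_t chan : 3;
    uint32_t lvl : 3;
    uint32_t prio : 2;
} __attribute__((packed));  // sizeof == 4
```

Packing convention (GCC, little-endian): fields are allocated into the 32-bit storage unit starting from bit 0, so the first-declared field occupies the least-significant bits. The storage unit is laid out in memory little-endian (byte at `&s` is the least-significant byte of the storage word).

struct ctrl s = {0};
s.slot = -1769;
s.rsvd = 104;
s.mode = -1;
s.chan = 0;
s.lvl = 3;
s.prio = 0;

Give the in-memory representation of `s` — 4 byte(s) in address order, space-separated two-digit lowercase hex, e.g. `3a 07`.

[0+:15] slot=-1769 & 0x7fff = 0x7917; word=0x00007917
[15+:7] rsvd=104 & 0x7f = 0x68; word=0x00347917
[22+:2] mode=-1 & 0x3 = 0x3; word=0x00f47917
[24+:3] chan=0 & 0x7 = 0x0; word=0x00f47917
[27+:3] lvl=3 & 0x7 = 0x3; word=0x18f47917
[30+:2] prio=0 & 0x3 = 0x0; word=0x18f47917
word = 0x18f47917 → little-endian bytes:
  [0]=0x17  [1]=0x79  [2]=0xf4  [3]=0x18

17 79 f4 18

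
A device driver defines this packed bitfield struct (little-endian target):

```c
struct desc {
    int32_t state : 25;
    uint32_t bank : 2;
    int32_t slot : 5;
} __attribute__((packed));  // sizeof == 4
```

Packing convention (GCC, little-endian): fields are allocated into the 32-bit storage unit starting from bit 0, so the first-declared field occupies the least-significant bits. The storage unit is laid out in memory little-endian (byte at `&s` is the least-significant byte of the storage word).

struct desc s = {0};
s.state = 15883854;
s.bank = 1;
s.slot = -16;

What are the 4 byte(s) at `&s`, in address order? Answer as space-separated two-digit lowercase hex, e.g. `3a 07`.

4e 5e f2 82

[0+:25] state=15883854 & 0x1ffffff = 0xf25e4e; word=0x00f25e4e
[25+:2] bank=1 & 0x3 = 0x1; word=0x02f25e4e
[27+:5] slot=-16 & 0x1f = 0x10; word=0x82f25e4e
word = 0x82f25e4e → little-endian bytes:
  [0]=0x4e  [1]=0x5e  [2]=0xf2  [3]=0x82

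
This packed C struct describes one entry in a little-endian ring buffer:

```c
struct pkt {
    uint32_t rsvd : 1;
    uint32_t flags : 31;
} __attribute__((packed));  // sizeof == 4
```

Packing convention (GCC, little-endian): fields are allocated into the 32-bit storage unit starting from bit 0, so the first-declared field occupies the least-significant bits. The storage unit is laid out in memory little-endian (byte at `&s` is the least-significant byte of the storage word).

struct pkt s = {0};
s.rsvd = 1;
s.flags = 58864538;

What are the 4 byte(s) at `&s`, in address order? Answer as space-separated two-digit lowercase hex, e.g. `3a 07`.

35 67 04 07

rsvd:1 = 1 → 0x1 << 0 → word 0x00000001
flags:31 = 58864538 → 0x382339a << 1 → word 0x07046735
word = 0x07046735 → little-endian bytes:
  [0]=0x35  [1]=0x67  [2]=0x04  [3]=0x07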